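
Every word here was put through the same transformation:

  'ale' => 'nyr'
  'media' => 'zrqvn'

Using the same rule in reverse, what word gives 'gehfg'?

Compare letters: a→n is +13, l→y is +13, e→r is +13 — a constant shift. Each letter is shifted forward by 13 in the alphabet (a Caesar shift of +13).
Decoding gehfg: g−13=t, e−13=r, h−13=u, f−13=s, g−13=t.

trust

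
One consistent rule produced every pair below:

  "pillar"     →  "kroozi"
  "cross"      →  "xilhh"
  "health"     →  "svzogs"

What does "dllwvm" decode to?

wooden

Each pair mirrors across the alphabet (p↔k, i↔r, l↔o): positions sum to 25. Each letter is replaced by its mirror in the alphabet: a↔z, b↔y, c↔x, and so on (the Atbash cipher).
Decoding dllwvm: d↔w, l↔o, l↔o, w↔d, v↔e, m↔n.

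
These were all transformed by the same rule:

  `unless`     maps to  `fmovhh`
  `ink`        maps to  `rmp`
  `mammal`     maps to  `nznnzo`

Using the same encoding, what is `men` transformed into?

Each pair mirrors across the alphabet (u↔f, n↔m, l↔o): positions sum to 25. Each letter is replaced by its mirror in the alphabet: a↔z, b↔y, c↔x, and so on (the Atbash cipher).
For men: m↔n, e↔v, n↔m.

nvm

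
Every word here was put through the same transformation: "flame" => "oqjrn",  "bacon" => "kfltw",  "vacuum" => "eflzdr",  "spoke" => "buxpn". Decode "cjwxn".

tense

It's a Vigenère-style cipher with numeric key [9,5]: position i shifts by key[i mod 2].
Reversing it on cjwxn: c−9=t, j−5=e, w−9=n, x−5=s, n−9=e.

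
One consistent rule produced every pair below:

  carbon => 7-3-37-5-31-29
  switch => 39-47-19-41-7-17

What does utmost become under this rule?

43-41-27-31-39-41

c(#3)→7 and a(#1)→3: differences scale by 2, so n = 2·pos + 1. The formula is n = 2×(alphabet index, a=1) + 1.
For utmost: u=21→43, t=20→41, m=13→27, o=15→31, s=19→39, t=20→41.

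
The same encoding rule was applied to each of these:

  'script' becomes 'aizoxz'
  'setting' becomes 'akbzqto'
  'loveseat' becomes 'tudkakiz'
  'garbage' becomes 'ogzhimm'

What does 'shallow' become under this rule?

A repeating key of period 2 is used — shifts +8, +6 over and over.
Applying it to shallow: s+8=a, h+6=n, a+8=i, l+6=r, l+8=t, o+6=u, w+8=e.

anirtue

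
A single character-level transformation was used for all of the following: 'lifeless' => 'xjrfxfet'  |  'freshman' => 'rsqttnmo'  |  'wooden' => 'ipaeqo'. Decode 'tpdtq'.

Shifts by position in lifeless: pos 0: l→x (+12), pos 1: i→j (+1), pos 2: f→r (+12), pos 3: e→f (+1) — repeating every 2. A repeating key of period 2 is used — shifts +12, +1 over and over.
Reversing it on tpdtq: t−12=h, p−1=o, d−12=r, t−1=s, q−12=e.

horse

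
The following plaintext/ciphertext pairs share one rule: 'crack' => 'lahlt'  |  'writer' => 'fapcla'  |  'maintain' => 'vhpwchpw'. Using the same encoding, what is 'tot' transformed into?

The shift depends on letter class: consonant c→l is +9, but vowel a→h is +7. Two shifts are in play — +7 for a/e/i/o/u, +9 for every other letter.
On tot: t(cons)+9=c, o(vowel)+7=v, t(cons)+9=c.

cvc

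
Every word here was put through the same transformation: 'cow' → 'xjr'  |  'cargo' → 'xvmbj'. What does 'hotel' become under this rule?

It's a constant shift of +21 (ROT21).
On hotel: h+21=c, o+21=j, t+21=o, e+21=z, l+21=g.

cjozg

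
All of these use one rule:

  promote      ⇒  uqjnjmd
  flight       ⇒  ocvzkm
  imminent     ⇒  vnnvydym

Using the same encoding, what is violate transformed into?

This is an affine cipher: with a=0,…,z=25, each position x becomes (11x+11) mod 26.
For violate: v(21)→11·21+11≡8=i; i(8)→11·8+11≡21=v; o(14)→11·14+11≡9=j; l(11)→11·11+11≡2=c; a(0)→11·0+11≡11=l; t(19)→11·19+11≡12=m; e(4)→11·4+11≡3=d (all mod 26).

ivjclmd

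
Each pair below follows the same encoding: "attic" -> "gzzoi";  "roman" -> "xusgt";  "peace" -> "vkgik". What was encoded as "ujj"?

odd

It's a constant shift of +6 (ROT6).
Reversing it on ujj: u−6=o, j−6=d, j−6=d.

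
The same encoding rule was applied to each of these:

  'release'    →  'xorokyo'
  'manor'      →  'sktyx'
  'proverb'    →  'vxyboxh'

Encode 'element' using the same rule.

The shift depends on letter class: consonant r→x is +6, but vowel e→o is +10. Two shifts are in play — +10 for a/e/i/o/u, +6 for every other letter.
Applying it to element: e(vowel)+10=o, l(cons)+6=r, e(vowel)+10=o, m(cons)+6=s, e(vowel)+10=o, n(cons)+6=t, t(cons)+6=z.

orosotz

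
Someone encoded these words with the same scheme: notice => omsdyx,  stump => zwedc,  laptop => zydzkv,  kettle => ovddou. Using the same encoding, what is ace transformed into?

The output letters match the input read backwards, each shifted +10: notice reversed is eciton. Read the word backwards and shift each letter +10.
For ace: reverse → eca; then shift: e+10=o, c+10=m, a+10=k.

omk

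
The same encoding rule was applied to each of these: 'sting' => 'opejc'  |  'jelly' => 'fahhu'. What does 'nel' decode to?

Compare letters: s→o is +22, t→p is +22, i→e is +22 — a constant shift. It's a constant shift of +22 (ROT22).
Undoing it on nel: n−22=r, e−22=i, l−22=p.

rip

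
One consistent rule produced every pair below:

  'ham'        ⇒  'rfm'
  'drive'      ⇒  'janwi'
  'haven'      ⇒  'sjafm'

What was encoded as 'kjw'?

ref

The output letters match the input read backwards, each shifted +5: ham reversed is mah. Two steps: reverse the string, then apply a Caesar shift of +5.
Reversing it on kjw: shift back: k−5=f, j−5=e, w−5=r → fer; then reverse → ref.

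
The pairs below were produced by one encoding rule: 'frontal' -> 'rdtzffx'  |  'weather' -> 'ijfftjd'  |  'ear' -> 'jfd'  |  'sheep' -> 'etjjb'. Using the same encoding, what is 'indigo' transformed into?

nzpnst

The rule splits by letter class: vowels +5, consonants +12.
For indigo: i(vowel)+5=n, n(cons)+12=z, d(cons)+12=p, i(vowel)+5=n, g(cons)+12=s, o(vowel)+5=t.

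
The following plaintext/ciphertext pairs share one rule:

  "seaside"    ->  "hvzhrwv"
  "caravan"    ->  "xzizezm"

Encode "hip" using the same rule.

srk

Letters are reflected about the middle of the alphabet (position → 25−position): Atbash.
Applying it to hip: h↔s, i↔r, p↔k.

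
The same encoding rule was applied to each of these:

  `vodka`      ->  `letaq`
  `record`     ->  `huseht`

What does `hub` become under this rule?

xkr

Compare letters: v→l is +16, o→e is +16, d→t is +16 — a constant shift. Each letter is shifted forward by 16 in the alphabet (a Caesar shift of +16).
Applying it to hub: h+16=x, u+16=k, b+16=r.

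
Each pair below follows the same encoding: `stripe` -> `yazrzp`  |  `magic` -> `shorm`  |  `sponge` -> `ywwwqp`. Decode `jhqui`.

Each letter shifts forward by (position + 6), i.e. 6, 7, 8, … — the shift grows by one for each successive letter.
Reversing it on jhqui: j−6=d, h−7=a, q−8=i, u−9=l, i−10=y.

daily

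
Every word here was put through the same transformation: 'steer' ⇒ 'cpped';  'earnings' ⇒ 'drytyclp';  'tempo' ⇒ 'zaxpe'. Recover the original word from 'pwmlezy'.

notable

The output letters match the input read backwards, each shifted +11: steer reversed is reets. Read the word backwards and shift each letter +11.
Decoding pwmlezy: shift back: p−11=e, w−11=l, m−11=b, l−11=a, e−11=t, z−11=o, y−11=n → elbaton; then reverse → notable.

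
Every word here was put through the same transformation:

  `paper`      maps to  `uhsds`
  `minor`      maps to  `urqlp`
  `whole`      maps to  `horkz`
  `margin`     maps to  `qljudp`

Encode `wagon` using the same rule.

qrjdz

The output letters match the input read backwards, each shifted +3: paper reversed is repap. Two steps: reverse the string, then apply a Caesar shift of +3.
Applying it to wagon: reverse → nogaw; then shift: n+3=q, o+3=r, g+3=j, a+3=d, w+3=z.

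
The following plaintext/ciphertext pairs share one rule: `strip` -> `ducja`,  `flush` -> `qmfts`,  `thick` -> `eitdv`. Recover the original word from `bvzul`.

Shifts by position in strip: pos 0: s→d (+11), pos 1: t→u (+1), pos 2: r→c (+11), pos 3: i→j (+1) — repeating every 2. The shifts repeat in a cycle of length 2: positions 0,1,… shift by +11, +1, then the pattern repeats.
Decoding bvzul: b−11=q, v−1=u, z−11=o, u−1=t, l−11=a.

quota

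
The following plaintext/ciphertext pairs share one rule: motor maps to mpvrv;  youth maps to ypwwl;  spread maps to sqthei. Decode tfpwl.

In motor: m→m is +0, o→p is +1, t→v is +2, o→r is +3 — the shift increases by 1 each position. Each letter shifts forward by its position index (0, 1, 2, …) — the shift grows by one for each successive letter.
Decoding tfpwl: t−0=t, f−1=e, p−2=n, w−3=t, l−4=h.

tenth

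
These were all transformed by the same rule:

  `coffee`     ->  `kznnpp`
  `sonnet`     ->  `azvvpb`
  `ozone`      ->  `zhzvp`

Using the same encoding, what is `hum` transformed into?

The shift depends on letter class: consonant c→k is +8, but vowel o→z is +11. Vowels shift forward by 11 and consonants shift forward by 8.
Applying it to hum: h(cons)+8=p, u(vowel)+11=f, m(cons)+8=u.

pfu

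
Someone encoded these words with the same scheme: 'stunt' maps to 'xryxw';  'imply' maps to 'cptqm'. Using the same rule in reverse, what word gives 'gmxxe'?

The output letters match the input read backwards, each shifted +4: stunt reversed is tnuts. Two steps: reverse the string, then apply a Caesar shift of +4.
Undoing it on gmxxe: shift back: g−4=c, m−4=i, x−4=t, x−4=t, e−4=a → citta; then reverse → attic.

attic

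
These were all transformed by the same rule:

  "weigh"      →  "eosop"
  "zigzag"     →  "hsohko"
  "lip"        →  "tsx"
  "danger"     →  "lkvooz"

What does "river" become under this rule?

zsdoz

The shift depends on letter class: consonant w→e is +8, but vowel e→o is +10. Vowels shift forward by 10 and consonants shift forward by 8.
On river: r(cons)+8=z, i(vowel)+10=s, v(cons)+8=d, e(vowel)+10=o, r(cons)+8=z.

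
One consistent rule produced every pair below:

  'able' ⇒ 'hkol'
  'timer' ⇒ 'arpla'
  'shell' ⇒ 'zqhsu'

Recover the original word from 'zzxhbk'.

The shifts repeat in a cycle of length 3: positions 0,1,… shift by +7, +9, +3, then the pattern repeats.
Reversing it on zzxhbk: z−7=s, z−9=q, x−3=u, h−7=a, b−9=s, k−3=h.

squash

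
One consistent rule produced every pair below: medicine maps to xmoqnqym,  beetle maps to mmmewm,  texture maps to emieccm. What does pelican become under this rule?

amwqniy

The shift depends on letter class: consonant m→x is +11, but vowel e→m is +8. The rule splits by letter class: vowels +8, consonants +11.
On pelican: p(cons)+11=a, e(vowel)+8=m, l(cons)+11=w, i(vowel)+8=q, c(cons)+11=n, a(vowel)+8=i, n(cons)+11=y.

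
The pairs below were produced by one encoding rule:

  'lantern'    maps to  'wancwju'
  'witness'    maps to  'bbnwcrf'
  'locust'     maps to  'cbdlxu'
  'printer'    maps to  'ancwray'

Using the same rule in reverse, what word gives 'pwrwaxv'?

morning

The word is reversed, then every letter is shifted forward by 9.
Decoding pwrwaxv: shift back: p−9=g, w−9=n, r−9=i, w−9=n, a−9=r, x−9=o, v−9=m → gninrom; then reverse → morning.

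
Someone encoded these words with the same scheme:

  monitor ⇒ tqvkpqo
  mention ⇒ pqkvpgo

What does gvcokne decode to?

The word is reversed, then every letter is shifted forward by 2.
Decoding gvcokne: shift back: g−2=e, v−2=t, c−2=a, o−2=m, k−2=i, n−2=l, e−2=c → etamilc; then reverse → climate.

climate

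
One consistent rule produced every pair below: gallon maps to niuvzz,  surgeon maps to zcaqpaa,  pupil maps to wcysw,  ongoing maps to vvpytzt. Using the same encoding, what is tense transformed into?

amwcp

In gallon: g→n is +7, a→i is +8, l→u is +9, l→v is +10 — the shift increases by 1 each position. Each letter shifts forward by (position + 7), i.e. 7, 8, 9, … — the shift grows by one for each successive letter.
Applying it to tense: t+7=a, e+8=m, n+9=w, s+10=c, e+11=p.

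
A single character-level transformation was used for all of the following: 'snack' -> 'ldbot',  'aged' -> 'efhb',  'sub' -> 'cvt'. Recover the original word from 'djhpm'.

The output letters match the input read backwards, each shifted +1: snack reversed is kcans. The word is reversed, then every letter is shifted forward by 1.
Undoing it on djhpm: shift back: d−1=c, j−1=i, h−1=g, p−1=o, m−1=l → cigol; then reverse → logic.

logic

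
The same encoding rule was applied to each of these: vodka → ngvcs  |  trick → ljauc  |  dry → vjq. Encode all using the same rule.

Compare letters: v→n is +18, o→g is +18, d→v is +18 — a constant shift. Each letter is shifted forward by 18 in the alphabet (a Caesar shift of +18).
For all: a+18=s, l+18=d, l+18=d.

sdd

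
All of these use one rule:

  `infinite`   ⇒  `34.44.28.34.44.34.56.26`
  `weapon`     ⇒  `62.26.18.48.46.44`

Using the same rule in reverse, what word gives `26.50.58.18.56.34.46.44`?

equation

i(#9)→34 and n(#14)→44: differences scale by 2, so n = 2·pos + 16. With a=1..z=26, the number is 2·pos + 16.
Reversing it on 26.50.58.18.56.34.46.44: 26→(26−16)÷2=5=e, 50→(50−16)÷2=17=q, 58→(58−16)÷2=21=u, 18→(18−16)÷2=1=a, 56→(56−16)÷2=20=t, 34→(34−16)÷2=9=i, 46→(46−16)÷2=15=o, 44→(44−16)÷2=14=n.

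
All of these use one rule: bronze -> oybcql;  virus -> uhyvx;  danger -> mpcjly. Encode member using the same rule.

dldoly

Each letter's alphabet position (a=0..z=25) is mapped through 25·x+15 mod 26 — an affine cipher.
For member: m(12)→25·12+15≡3=d; e(4)→25·4+15≡11=l; m(12)→25·12+15≡3=d; b(1)→25·1+15≡14=o; e(4)→25·4+15≡11=l; r(17)→25·17+15≡24=y (all mod 26).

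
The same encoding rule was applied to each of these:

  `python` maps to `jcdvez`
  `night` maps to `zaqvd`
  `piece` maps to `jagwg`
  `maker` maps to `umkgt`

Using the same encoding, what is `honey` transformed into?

p(15)→j(9) and y(24)→c(2) fit y≡5x+12 (mod 26); the inverse of 5 mod 26 is 21. This is an affine cipher: with a=0,…,z=25, each position x becomes (5x+12) mod 26.
For honey: h(7)→5·7+12≡21=v; o(14)→5·14+12≡4=e; n(13)→5·13+12≡25=z; e(4)→5·4+12≡6=g; y(24)→5·24+12≡2=c (all mod 26).

vezgc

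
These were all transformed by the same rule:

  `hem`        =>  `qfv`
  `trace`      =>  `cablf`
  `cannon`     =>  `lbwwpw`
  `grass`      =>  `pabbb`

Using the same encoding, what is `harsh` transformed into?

The shift depends on letter class: consonant h→q is +9, but vowel e→f is +1. The rule splits by letter class: vowels +1, consonants +9.
For harsh: h(cons)+9=q, a(vowel)+1=b, r(cons)+9=a, s(cons)+9=b, h(cons)+9=q.

qbabq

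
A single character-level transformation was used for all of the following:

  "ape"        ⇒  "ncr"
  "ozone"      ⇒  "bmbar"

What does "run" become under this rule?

eha

Every letter moves 13 places later in the alphabet, wrapping around z→a.
Applying it to run: r+13=e, u+13=h, n+13=a.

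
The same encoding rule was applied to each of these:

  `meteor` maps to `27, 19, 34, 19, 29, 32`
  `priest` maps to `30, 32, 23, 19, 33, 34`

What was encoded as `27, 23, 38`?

mix

m is letter #13 and maps to 27: an offset of 14. The number is (letter's place in the alphabet, a=1) + 14.
Undoing it on 27, 23, 38: 27→(27−14)÷1=13=m, 23→(23−14)÷1=9=i, 38→(38−14)÷1=24=x.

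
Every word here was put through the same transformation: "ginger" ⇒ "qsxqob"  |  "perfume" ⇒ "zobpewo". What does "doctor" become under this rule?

nymdyb

Every letter moves 10 places later in the alphabet, wrapping around z→a.
Applying it to doctor: d+10=n, o+10=y, c+10=m, t+10=d, o+10=y, r+10=b.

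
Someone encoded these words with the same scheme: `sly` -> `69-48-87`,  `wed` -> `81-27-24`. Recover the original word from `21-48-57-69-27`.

Each letter becomes 3×(its alphabet position, a=1..z=26) + 12.
Reversing it on 21-48-57-69-27: 21→(21−12)÷3=3=c, 48→(48−12)÷3=12=l, 57→(57−12)÷3=15=o, 69→(69−12)÷3=19=s, 27→(27−12)÷3=5=e.

close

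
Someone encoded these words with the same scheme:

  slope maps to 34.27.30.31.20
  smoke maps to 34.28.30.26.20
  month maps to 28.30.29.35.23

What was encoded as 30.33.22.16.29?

organ

The number is (letter's place in the alphabet, a=1) + 15.
Reversing it on 30.33.22.16.29: 30→(30−15)÷1=15=o, 33→(33−15)÷1=18=r, 22→(22−15)÷1=7=g, 16→(16−15)÷1=1=a, 29→(29−15)÷1=14=n.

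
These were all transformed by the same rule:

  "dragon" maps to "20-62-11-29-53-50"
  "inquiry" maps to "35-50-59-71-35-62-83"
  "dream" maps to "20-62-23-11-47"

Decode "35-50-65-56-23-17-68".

d(#4)→20 and r(#18)→62: differences scale by 3, so n = 3·pos + 8. The formula is n = 3×(alphabet index, a=1) + 8.
Reversing it on 35-50-65-56-23-17-68: 35→(35−8)÷3=9=i, 50→(50−8)÷3=14=n, 65→(65−8)÷3=19=s, 56→(56−8)÷3=16=p, 23→(23−8)÷3=5=e, 17→(17−8)÷3=3=c, 68→(68−8)÷3=20=t.

inspect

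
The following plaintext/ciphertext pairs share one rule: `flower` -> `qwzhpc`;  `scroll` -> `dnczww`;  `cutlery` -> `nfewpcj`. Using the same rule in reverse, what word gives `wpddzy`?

Compare letters: f→q is +11, l→w is +11, o→z is +11 — a constant shift. Every letter moves 11 places later in the alphabet, wrapping around z→a.
Decoding wpddzy: w−11=l, p−11=e, d−11=s, d−11=s, z−11=o, y−11=n.

lesson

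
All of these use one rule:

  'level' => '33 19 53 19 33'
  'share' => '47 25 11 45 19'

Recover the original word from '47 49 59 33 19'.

style

l(#12)→33 and e(#5)→19: differences scale by 2, so n = 2·pos + 9. Each letter becomes 2×(its alphabet position, a=1..z=26) + 9.
Undoing it on 47 49 59 33 19: 47→(47−9)÷2=19=s, 49→(49−9)÷2=20=t, 59→(59−9)÷2=25=y, 33→(33−9)÷2=12=l, 19→(19−9)÷2=5=e.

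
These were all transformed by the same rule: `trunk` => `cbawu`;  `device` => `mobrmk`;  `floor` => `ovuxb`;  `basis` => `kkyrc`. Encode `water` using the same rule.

Shifts by position in trunk: pos 0: t→c (+9), pos 1: r→b (+10), pos 2: u→a (+6), pos 3: n→w (+9), pos 4: k→u (+10) — repeating every 3. A repeating key of period 3 is used — shifts +9, +10, +6 over and over.
For water: w+9=f, a+10=k, t+6=z, e+9=n, r+10=b.

fkznb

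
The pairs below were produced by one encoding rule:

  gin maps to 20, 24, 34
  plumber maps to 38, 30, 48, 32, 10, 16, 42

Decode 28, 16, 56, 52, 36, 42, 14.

keyword

Each letter becomes 2×(its alphabet position, a=1..z=26) + 6.
Reversing it on 28, 16, 56, 52, 36, 42, 14: 28→(28−6)÷2=11=k, 16→(16−6)÷2=5=e, 56→(56−6)÷2=25=y, 52→(52−6)÷2=23=w, 36→(36−6)÷2=15=o, 42→(42−6)÷2=18=r, 14→(14−6)÷2=4=d.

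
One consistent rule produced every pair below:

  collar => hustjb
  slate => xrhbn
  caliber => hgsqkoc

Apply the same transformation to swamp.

xchuy

In collar: c→h is +5, o→u is +6, l→s is +7, l→t is +8 — the shift increases by 1 each position. Letter i (0-indexed) is shifted by i+5, so successive shifts are 5, 6, 7, ….
Applying it to swamp: s+5=x, w+6=c, a+7=h, m+8=u, p+9=y.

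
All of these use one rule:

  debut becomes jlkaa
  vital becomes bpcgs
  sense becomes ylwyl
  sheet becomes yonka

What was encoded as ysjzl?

slate

Shifts by position in debut: pos 0: d→j (+6), pos 1: e→l (+7), pos 2: b→k (+9), pos 3: u→a (+6), pos 4: t→a (+7) — repeating every 3. A repeating key of period 3 is used — shifts +6, +7, +9 over and over.
Decoding ysjzl: y−6=s, s−7=l, j−9=a, z−6=t, l−7=e.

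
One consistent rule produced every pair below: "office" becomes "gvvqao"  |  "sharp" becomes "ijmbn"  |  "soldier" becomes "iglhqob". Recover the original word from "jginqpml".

hospital

o(14)→g(6) and f(5)→v(21) fit y≡7x+12 (mod 26); the inverse of 7 mod 26 is 15. This is an affine cipher: with a=0,…,z=25, each position x becomes (7x+12) mod 26.
Reversing it on jginqpml: j(9)→15·(9−12)≡7=h; g(6)→15·(6−12)≡14=o; i(8)→15·(8−12)≡18=s; n(13)→15·(13−12)≡15=p; q(16)→15·(16−12)≡8=i; p(15)→15·(15−12)≡19=t; m(12)→15·(12−12)≡0=a; l(11)→15·(11−12)≡11=l (all mod 26).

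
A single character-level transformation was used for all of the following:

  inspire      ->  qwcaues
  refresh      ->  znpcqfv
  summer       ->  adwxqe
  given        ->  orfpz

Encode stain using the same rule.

acktz

In inspire: i→q is +8, n→w is +9, s→c is +10, p→a is +11 — the shift increases by 1 each position. Letter i (0-indexed) is shifted by i+8, so successive shifts are 8, 9, 10, ….
For stain: s+8=a, t+9=c, a+10=k, i+11=t, n+12=z.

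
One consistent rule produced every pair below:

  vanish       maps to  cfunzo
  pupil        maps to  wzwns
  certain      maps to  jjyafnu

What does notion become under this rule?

utantu

The shift depends on letter class: consonant v→c is +7, but vowel a→f is +5. Vowels shift forward by 5 and consonants shift forward by 7.
On notion: n(cons)+7=u, o(vowel)+5=t, t(cons)+7=a, i(vowel)+5=n, o(vowel)+5=t, n(cons)+7=u.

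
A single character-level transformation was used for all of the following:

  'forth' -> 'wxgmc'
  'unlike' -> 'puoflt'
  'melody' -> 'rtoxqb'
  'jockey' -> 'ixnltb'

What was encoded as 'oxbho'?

loyal

Each letter's alphabet position (a=0..z=25) is mapped through 3·x+7 mod 26 — an affine cipher.
Decoding oxbho: o(14)→9·(14−7)≡11=l; x(23)→9·(23−7)≡14=o; b(1)→9·(1−7)≡24=y; h(7)→9·(7−7)≡0=a; o(14)→9·(14−7)≡11=l (all mod 26).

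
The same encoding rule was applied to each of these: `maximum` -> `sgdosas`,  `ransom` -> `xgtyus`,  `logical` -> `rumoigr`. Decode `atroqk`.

It's a constant shift of +6 (ROT6).
Undoing it on atroqk: a−6=u, t−6=n, r−6=l, o−6=i, q−6=k, k−6=e.

unlike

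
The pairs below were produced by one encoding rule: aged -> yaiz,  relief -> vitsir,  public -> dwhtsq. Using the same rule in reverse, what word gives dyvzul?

pardon

Each letter's alphabet position (a=0..z=25) is mapped through 9·x+24 mod 26 — an affine cipher.
Undoing it on dyvzul: d(3)→3·(3−24)≡15=p; y(24)→3·(24−24)≡0=a; v(21)→3·(21−24)≡17=r; z(25)→3·(25−24)≡3=d; u(20)→3·(20−24)≡14=o; l(11)→3·(11−24)≡13=n (all mod 26).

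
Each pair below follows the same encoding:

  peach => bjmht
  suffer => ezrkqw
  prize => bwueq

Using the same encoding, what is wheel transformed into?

imqjx

Shifts by position in peach: pos 0: p→b (+12), pos 1: e→j (+5), pos 2: a→m (+12), pos 3: c→h (+5) — repeating every 2. A repeating key of period 2 is used — shifts +12, +5 over and over.
On wheel: w+12=i, h+5=m, e+12=q, e+5=j, l+12=x.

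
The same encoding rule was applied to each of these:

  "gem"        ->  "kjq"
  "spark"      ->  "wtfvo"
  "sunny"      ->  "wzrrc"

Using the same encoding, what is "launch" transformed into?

The shift depends on letter class: consonant g→k is +4, but vowel e→j is +5. Vowels shift forward by 5 and consonants shift forward by 4.
On launch: l(cons)+4=p, a(vowel)+5=f, u(vowel)+5=z, n(cons)+4=r, c(cons)+4=g, h(cons)+4=l.

pfzrgl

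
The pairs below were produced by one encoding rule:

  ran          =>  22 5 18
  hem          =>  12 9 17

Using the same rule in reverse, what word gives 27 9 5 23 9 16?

weasel

r is letter #18 and maps to 22: an offset of 4. Letters become their 1-based position plus 4 (so a→5, b→6, …).
Undoing it on 27 9 5 23 9 16: 27→(27−4)÷1=23=w, 9→(9−4)÷1=5=e, 5→(5−4)÷1=1=a, 23→(23−4)÷1=19=s, 9→(9−4)÷1=5=e, 16→(16−4)÷1=12=l.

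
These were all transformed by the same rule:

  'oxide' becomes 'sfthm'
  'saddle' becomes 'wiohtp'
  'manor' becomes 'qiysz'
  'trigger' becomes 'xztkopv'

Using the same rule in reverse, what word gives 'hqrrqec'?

dignity

Shifts by position in oxide: pos 0: o→s (+4), pos 1: x→f (+8), pos 2: i→t (+11), pos 3: d→h (+4), pos 4: e→m (+8) — repeating every 3. It's a Vigenère-style cipher with numeric key [4,8,11]: position i shifts by key[i mod 3].
Undoing it on hqrrqec: h−4=d, q−8=i, r−11=g, r−4=n, q−8=i, e−11=t, c−4=y.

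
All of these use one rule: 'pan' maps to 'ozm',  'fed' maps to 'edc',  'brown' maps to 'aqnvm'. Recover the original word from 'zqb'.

arc

Compare letters: p→o is +25, a→z is +25, n→m is +25 — a constant shift. This is a Caesar cipher with shift 25.
Reversing it on zqb: z−25=a, q−25=r, b−25=c.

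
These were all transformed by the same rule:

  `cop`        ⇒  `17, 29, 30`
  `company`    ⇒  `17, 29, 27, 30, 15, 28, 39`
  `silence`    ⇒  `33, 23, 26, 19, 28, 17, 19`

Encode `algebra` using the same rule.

c is letter #3 and maps to 17: an offset of 14. The number is (letter's place in the alphabet, a=1) + 14.
Applying it to algebra: a=1→15, l=12→26, g=7→21, e=5→19, b=2→16, r=18→32, a=1→15.

15, 26, 21, 19, 16, 32, 15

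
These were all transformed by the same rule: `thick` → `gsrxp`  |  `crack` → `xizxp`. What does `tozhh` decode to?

glass

Each pair mirrors across the alphabet (t↔g, h↔s, i↔r): positions sum to 25. Letters are reflected about the middle of the alphabet (position → 25−position): Atbash.
Decoding tozhh: t↔g, o↔l, z↔a, h↔s, h↔s.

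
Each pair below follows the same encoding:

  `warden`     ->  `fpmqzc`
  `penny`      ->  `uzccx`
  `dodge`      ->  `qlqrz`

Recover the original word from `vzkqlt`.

seldom

w(22)→f(5) and a(0)→p(15) fit y≡9x+15 (mod 26); the inverse of 9 mod 26 is 3. Treating letters as 0–25, the rule is x ↦ 9x + 15 (mod 26).
Reversing it on vzkqlt: v(21)→3·(21−15)≡18=s; z(25)→3·(25−15)≡4=e; k(10)→3·(10−15)≡11=l; q(16)→3·(16−15)≡3=d; l(11)→3·(11−15)≡14=o; t(19)→3·(19−15)≡12=m (all mod 26).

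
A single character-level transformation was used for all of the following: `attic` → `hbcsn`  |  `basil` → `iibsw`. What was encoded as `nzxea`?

group

Letter i (0-indexed) is shifted by i+7, so successive shifts are 7, 8, 9, ….
Decoding nzxea: n−7=g, z−8=r, x−9=o, e−10=u, a−11=p.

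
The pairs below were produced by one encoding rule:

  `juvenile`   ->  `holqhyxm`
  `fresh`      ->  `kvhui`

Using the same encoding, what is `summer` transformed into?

The output letters match the input read backwards, each shifted +3: juvenile reversed is elinevuj. The word is reversed, then every letter is shifted forward by 3.
For summer: reverse → remmus; then shift: r+3=u, e+3=h, m+3=p, m+3=p, u+3=x, s+3=v.

uhppxv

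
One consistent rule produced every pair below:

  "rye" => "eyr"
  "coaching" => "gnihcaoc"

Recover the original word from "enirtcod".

The word is simply reversed.
Decoding enirtcod: then reverse → doctrine.

doctrine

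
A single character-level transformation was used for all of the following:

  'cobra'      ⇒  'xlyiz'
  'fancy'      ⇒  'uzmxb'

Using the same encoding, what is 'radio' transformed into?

Each pair mirrors across the alphabet (c↔x, o↔l, b↔y): positions sum to 25. Each letter is replaced by its mirror in the alphabet: a↔z, b↔y, c↔x, and so on (the Atbash cipher).
On radio: r↔i, a↔z, d↔w, i↔r, o↔l.

izwrl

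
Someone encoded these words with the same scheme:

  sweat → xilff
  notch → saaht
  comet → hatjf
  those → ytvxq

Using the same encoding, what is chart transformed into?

Shifts by position in sweat: pos 0: s→x (+5), pos 1: w→i (+12), pos 2: e→l (+7), pos 3: a→f (+5), pos 4: t→f (+12) — repeating every 3. It's a Vigenère-style cipher with numeric key [5,12,7]: position i shifts by key[i mod 3].
Applying it to chart: c+5=h, h+12=t, a+7=h, r+5=w, t+12=f.

hthwf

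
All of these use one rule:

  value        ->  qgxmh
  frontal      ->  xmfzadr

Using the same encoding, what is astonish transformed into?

The output letters match the input read backwards, each shifted +12: value reversed is eulav. The word is reversed, then every letter is shifted forward by 12.
For astonish: reverse → hsinotsa; then shift: h+12=t, s+12=e, i+12=u, n+12=z, o+12=a, t+12=f, s+12=e, a+12=m.

teuzafem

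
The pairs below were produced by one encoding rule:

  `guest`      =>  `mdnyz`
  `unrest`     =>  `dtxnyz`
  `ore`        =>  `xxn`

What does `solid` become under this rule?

Vowels shift forward by 9 and consonants shift forward by 6.
On solid: s(cons)+6=y, o(vowel)+9=x, l(cons)+6=r, i(vowel)+9=r, d(cons)+6=j.

yxrrj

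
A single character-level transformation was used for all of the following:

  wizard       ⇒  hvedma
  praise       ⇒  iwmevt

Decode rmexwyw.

The output letters match the input read backwards, each shifted +4: wizard reversed is draziw. Read the word backwards and shift each letter +4.
Reversing it on rmexwyw: shift back: r−4=n, m−4=i, e−4=a, x−4=t, w−4=s, y−4=u, w−4=s → niatsus; then reverse → sustain.

sustain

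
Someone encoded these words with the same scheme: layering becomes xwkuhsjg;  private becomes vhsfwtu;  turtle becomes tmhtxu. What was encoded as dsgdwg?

l(11)→x(23) and a(0)→w(22) fit y≡19x+22 (mod 26); the inverse of 19 mod 26 is 11. This is an affine cipher: with a=0,…,z=25, each position x becomes (19x+22) mod 26.
Undoing it on dsgdwg: d(3)→11·(3−22)≡25=z; s(18)→11·(18−22)≡8=i; g(6)→11·(6−22)≡6=g; d(3)→11·(3−22)≡25=z; w(22)→11·(22−22)≡0=a; g(6)→11·(6−22)≡6=g (all mod 26).

zigzag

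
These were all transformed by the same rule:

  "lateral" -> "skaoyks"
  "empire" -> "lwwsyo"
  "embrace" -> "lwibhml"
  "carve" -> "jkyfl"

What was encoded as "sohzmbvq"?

Shifts by position in lateral: pos 0: l→s (+7), pos 1: a→k (+10), pos 2: t→a (+7), pos 3: e→o (+10) — repeating every 2. The shifts repeat in a cycle of length 2: positions 0,1,… shift by +7, +10, then the pattern repeats.
Undoing it on sohzmbvq: s−7=l, o−10=e, h−7=a, z−10=p, m−7=f, b−10=r, v−7=o, q−10=g.

leapfrog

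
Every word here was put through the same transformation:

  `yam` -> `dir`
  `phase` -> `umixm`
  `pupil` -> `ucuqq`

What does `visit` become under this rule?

aqxqy

Two shifts are in play — +8 for a/e/i/o/u, +5 for every other letter.
On visit: v(cons)+5=a, i(vowel)+8=q, s(cons)+5=x, i(vowel)+8=q, t(cons)+5=y.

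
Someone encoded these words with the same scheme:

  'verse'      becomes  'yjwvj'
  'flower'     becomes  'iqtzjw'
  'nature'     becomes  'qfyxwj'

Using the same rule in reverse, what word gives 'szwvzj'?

pursue

Shifts by position in verse: pos 0: v→y (+3), pos 1: e→j (+5), pos 2: r→w (+5), pos 3: s→v (+3), pos 4: e→j (+5) — repeating every 3. The shifts repeat in a cycle of length 3: positions 0,1,… shift by +3, +5, +5, then the pattern repeats.
Undoing it on szwvzj: s−3=p, z−5=u, w−5=r, v−3=s, z−5=u, j−5=e.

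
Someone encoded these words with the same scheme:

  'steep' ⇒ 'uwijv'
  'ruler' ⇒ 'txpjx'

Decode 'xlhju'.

video

The shift increases by 1 at each position, starting from +2: 2, 3, 4, ….
Undoing it on xlhju: x−2=v, l−3=i, h−4=d, j−5=e, u−6=o.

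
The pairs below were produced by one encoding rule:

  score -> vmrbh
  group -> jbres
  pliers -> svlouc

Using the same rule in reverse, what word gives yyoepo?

The shifts repeat in a cycle of length 2: positions 0,1,… shift by +3, +10, then the pattern repeats.
Reversing it on yyoepo: y−3=v, y−10=o, o−3=l, e−10=u, p−3=m, o−10=e.

volume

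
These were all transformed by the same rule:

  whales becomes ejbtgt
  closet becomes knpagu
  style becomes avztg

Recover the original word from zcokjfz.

rancher

Shifts by position in whales: pos 0: w→e (+8), pos 1: h→j (+2), pos 2: a→b (+1), pos 3: l→t (+8), pos 4: e→g (+2), pos 5: s→t (+1) — repeating every 3. It's a Vigenère-style cipher with numeric key [8,2,1]: position i shifts by key[i mod 3].
Undoing it on zcokjfz: z−8=r, c−2=a, o−1=n, k−8=c, j−2=h, f−1=e, z−8=r.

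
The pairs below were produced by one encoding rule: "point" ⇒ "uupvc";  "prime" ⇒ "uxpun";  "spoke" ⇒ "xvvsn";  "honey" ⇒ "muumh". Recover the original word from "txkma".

order

In point: p→u is +5, o→u is +6, i→p is +7, n→v is +8 — the shift increases by 1 each position. Letter i (0-indexed) is shifted by i+5, so successive shifts are 5, 6, 7, ….
Reversing it on txkma: t−5=o, x−6=r, k−7=d, m−8=e, a−9=r.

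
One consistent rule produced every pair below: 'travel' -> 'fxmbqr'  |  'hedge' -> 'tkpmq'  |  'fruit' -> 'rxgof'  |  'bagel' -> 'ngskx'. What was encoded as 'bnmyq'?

Shifts by position in travel: pos 0: t→f (+12), pos 1: r→x (+6), pos 2: a→m (+12), pos 3: v→b (+6) — repeating every 2. A repeating key of period 2 is used — shifts +12, +6 over and over.
Reversing it on bnmyq: b−12=p, n−6=h, m−12=a, y−6=s, q−12=e.

phase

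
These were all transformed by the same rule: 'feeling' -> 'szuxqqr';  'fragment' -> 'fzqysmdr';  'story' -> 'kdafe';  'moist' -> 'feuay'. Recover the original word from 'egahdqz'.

Read the word backwards and shift each letter +12.
Undoing it on egahdqz: shift back: e−12=s, g−12=u, a−12=o, h−12=v, d−12=r, q−12=e, z−12=n → suovren; then reverse → nervous.

nervous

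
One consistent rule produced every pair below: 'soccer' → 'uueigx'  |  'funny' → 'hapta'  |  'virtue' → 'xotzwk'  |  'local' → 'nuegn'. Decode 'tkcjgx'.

Shifts by position in soccer: pos 0: s→u (+2), pos 1: o→u (+6), pos 2: c→e (+2), pos 3: c→i (+6) — repeating every 2. A repeating key of period 2 is used — shifts +2, +6 over and over.
Undoing it on tkcjgx: t−2=r, k−6=e, c−2=a, j−6=d, g−2=e, x−6=r.

reader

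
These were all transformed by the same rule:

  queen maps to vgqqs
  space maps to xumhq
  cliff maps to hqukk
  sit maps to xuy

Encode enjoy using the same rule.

The shift depends on letter class: consonant q→v is +5, but vowel u→g is +12. Vowels shift forward by 12 and consonants shift forward by 5.
On enjoy: e(vowel)+12=q, n(cons)+5=s, j(cons)+5=o, o(vowel)+12=a, y(cons)+5=d.

qsoad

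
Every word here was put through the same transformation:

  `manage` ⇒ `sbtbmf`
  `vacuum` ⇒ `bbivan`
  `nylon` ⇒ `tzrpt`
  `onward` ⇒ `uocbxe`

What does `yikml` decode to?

It's a Vigenère-style cipher with numeric key [6,1]: position i shifts by key[i mod 2].
Undoing it on yikml: y−6=s, i−1=h, k−6=e, m−1=l, l−6=f.

shelf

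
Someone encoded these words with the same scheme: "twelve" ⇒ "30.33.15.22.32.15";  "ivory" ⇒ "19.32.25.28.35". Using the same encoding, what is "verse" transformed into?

32.15.28.29.15

Letters become their 1-based position plus 10 (so a→11, b→12, …).
Applying it to verse: v=22→32, e=5→15, r=18→28, s=19→29, e=5→15.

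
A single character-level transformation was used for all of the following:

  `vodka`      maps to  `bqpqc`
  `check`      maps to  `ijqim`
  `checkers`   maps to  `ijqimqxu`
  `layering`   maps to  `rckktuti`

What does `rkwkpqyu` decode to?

A repeating key of period 3 is used — shifts +6, +2, +12 over and over.
Reversing it on rkwkpqyu: r−6=l, k−2=i, w−12=k, k−6=e, p−2=n, q−12=e, y−6=s, u−2=s.

likeness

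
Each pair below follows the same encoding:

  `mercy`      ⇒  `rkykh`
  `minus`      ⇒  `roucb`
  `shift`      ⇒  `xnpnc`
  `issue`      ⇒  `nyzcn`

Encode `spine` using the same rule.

The shift increases by 1 at each position, starting from +5: 5, 6, 7, ….
On spine: s+5=x, p+6=v, i+7=p, n+8=v, e+9=n.

xvpvn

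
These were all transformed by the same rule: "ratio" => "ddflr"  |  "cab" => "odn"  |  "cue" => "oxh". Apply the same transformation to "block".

nxrow

The shift depends on letter class: consonant r→d is +12, but vowel a→d is +3. Vowels shift forward by 3 and consonants shift forward by 12.
For block: b(cons)+12=n, l(cons)+12=x, o(vowel)+3=r, c(cons)+12=o, k(cons)+12=w.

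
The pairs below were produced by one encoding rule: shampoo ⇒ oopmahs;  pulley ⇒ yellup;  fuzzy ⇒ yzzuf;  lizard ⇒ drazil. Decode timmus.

The output letters match the input read backwards: shampoo reversed is oopmahs. It's just the letters in reverse order.
Reversing it on timmus: then reverse → summit.

summit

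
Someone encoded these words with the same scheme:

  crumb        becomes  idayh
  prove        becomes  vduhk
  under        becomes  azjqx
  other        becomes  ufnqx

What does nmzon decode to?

hatch

A repeating key of period 2 is used — shifts +6, +12 over and over.
Undoing it on nmzon: n−6=h, m−12=a, z−6=t, o−12=c, n−6=h.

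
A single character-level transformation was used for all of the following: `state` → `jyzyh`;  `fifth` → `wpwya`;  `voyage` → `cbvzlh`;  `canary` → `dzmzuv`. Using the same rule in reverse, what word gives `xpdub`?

micro

s(18)→j(9) and t(19)→y(24) fit y≡15x+25 (mod 26); the inverse of 15 mod 26 is 7. Each letter's alphabet position (a=0..z=25) is mapped through 15·x+25 mod 26 — an affine cipher.
Reversing it on xpdub: x(23)→7·(23−25)≡12=m; p(15)→7·(15−25)≡8=i; d(3)→7·(3−25)≡2=c; u(20)→7·(20−25)≡17=r; b(1)→7·(1−25)≡14=o (all mod 26).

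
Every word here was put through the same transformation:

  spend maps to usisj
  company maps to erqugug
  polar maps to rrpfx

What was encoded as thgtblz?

recover

In spend: s→u is +2, p→s is +3, e→i is +4, n→s is +5 — the shift increases by 1 each position. Each letter shifts forward by (position + 2), i.e. 2, 3, 4, … — the shift grows by one for each successive letter.
Reversing it on thgtblz: t−2=r, h−3=e, g−4=c, t−5=o, b−6=v, l−7=e, z−8=r.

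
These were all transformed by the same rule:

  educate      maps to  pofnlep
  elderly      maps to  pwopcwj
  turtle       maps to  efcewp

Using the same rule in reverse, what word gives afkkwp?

Each letter is shifted forward by 11 in the alphabet (a Caesar shift of +11).
Reversing it on afkkwp: a−11=p, f−11=u, k−11=z, k−11=z, w−11=l, p−11=e.

puzzle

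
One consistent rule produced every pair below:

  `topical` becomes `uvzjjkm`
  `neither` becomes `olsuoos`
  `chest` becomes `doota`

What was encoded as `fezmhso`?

Shifts by position in topical: pos 0: t→u (+1), pos 1: o→v (+7), pos 2: p→z (+10), pos 3: i→j (+1), pos 4: c→j (+7), pos 5: a→k (+10) — repeating every 3. It's a Vigenère-style cipher with numeric key [1,7,10]: position i shifts by key[i mod 3].
Decoding fezmhso: f−1=e, e−7=x, z−10=p, m−1=l, h−7=a, s−10=i, o−1=n.

explain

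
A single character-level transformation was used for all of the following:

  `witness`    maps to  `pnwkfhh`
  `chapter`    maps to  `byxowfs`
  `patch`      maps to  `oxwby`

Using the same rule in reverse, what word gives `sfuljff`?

refugee

w(22)→p(15) and i(8)→n(13) fit y≡15x+23 (mod 26); the inverse of 15 mod 26 is 7. Treating letters as 0–25, the rule is x ↦ 15x + 23 (mod 26).
Decoding sfuljff: s(18)→7·(18−23)≡17=r; f(5)→7·(5−23)≡4=e; u(20)→7·(20−23)≡5=f; l(11)→7·(11−23)≡20=u; j(9)→7·(9−23)≡6=g; f(5)→7·(5−23)≡4=e; f(5)→7·(5−23)≡4=e (all mod 26).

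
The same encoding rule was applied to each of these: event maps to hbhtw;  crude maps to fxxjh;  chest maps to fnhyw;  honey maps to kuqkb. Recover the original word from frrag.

A repeating key of period 2 is used — shifts +3, +6 over and over.
Undoing it on frrag: f−3=c, r−6=l, r−3=o, a−6=u, g−3=d.

cloud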